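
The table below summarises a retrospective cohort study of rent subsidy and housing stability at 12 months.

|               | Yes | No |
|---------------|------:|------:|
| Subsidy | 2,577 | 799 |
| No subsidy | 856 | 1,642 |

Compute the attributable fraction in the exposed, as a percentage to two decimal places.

55.11

Cells: a = 2577, b = 799, c = 856, d = 1642.
Risk in exposed = 2577/3376 = 0.76333; risk in unexposed = 856/2498 = 0.34267.
RR = 0.76333/0.34267 = 2.22757
AR% = (RR − 1)/RR × 100 = (2.22757 − 1)/2.22757 × 100 = 55.1080%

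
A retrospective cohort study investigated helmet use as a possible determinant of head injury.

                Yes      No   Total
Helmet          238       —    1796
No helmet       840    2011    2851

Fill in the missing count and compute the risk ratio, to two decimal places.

The missing cell is in the exposed row: 1796 − 238 = 1558.
So a = 238, b = 1558, c = 840, d = 2011.
RR = [a/(a+b)] / [c/(c+d)] = (238/1796) / (840/2851) = 0.13252/0.29463 = 0.44977

0.45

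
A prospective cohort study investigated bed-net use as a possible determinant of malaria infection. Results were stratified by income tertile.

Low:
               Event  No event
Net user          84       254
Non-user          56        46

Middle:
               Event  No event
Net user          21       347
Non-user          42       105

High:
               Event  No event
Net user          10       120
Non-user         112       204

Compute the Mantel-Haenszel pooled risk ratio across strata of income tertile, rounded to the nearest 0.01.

RR_MH = Σ(aᵢ·n₀ᵢ/nᵢ) / Σ(cᵢ·n₁ᵢ/nᵢ), with n₁ᵢ = aᵢ+bᵢ (exposed), n₀ᵢ = cᵢ+dᵢ (unexposed), nᵢ = n₁ᵢ+n₀ᵢ.
Stratum 1 (Low): n₁ = 338, n₀ = 102, n = 440; a·n₀/n = 84·102/440 = 19.4727; c·n₁/n = 56·338/440 = 43.0182
Stratum 2 (Middle): n₁ = 368, n₀ = 147, n = 515; a·n₀/n = 21·147/515 = 5.9942; c·n₁/n = 42·368/515 = 30.0117
Stratum 3 (High): n₁ = 130, n₀ = 316, n = 446; a·n₀/n = 10·316/446 = 7.0852; c·n₁/n = 112·130/446 = 32.6457
RR_MH = (19.4727 + 5.9942 + 7.0852) / (43.0182 + 30.0117 + 32.6457) = 32.5521 / 105.6756 = 0.30804

0.31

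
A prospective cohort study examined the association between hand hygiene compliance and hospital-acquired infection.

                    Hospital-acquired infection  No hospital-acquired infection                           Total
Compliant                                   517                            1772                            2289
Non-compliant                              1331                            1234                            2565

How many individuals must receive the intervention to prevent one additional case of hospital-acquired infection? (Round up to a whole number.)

4

Risk in treated group = 517/2289 = 0.22586; risk in control = 1331/2565 = 0.51891.
Absolute risk reduction = 0.51891 − 0.22586 = 0.29305
NNT = 1 / ARR = 1 / 0.29305 = 3.412 → round up → 4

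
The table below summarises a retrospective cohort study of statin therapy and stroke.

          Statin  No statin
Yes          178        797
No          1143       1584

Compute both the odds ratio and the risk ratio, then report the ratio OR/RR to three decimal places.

0.769

Reading the table with exposure as columns: a = 178 (Statin, case), b = 1143 (Statin, non-case), c = 797 (No statin, case), d = 1584.
OR = (178·1584)/(1143·797) = 281952/910971 = 0.30951
Risk in exposed = 178/1321 = 0.13475; risk in unexposed = 797/2381 = 0.33473; RR = 0.40255
OR/RR = 0.30951 / 0.40255 = 0.76887
The outcome is not rare, so the OR lies further from 1 than the RR.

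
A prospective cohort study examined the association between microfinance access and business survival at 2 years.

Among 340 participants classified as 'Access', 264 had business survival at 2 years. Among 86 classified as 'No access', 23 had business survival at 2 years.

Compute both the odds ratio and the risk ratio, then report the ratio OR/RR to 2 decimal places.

3.28

From the description: a = 264, b = 76, c = 23, d = 63.
OR = (264·63)/(76·23) = 16632/1748 = 9.51487
Risk in exposed = 264/340 = 0.77647; risk in unexposed = 23/86 = 0.26744; RR = 2.90332
OR/RR = 9.51487 / 2.90332 = 3.27723
The outcome is not rare, so the OR lies further from 1 than the RR.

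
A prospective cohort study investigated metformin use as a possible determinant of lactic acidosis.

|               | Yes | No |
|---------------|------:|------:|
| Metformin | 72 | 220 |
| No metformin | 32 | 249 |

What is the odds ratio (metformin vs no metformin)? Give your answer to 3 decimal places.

2.547

Cells: a = 72, b = 220, c = 32, d = 249.
OR = (a·d)/(b·c) = (72 × 249) / (220 × 32) = 17928 / 7040 = 2.54659
The odds of lactic acidosis are about 2.55 times as high in the metformin group.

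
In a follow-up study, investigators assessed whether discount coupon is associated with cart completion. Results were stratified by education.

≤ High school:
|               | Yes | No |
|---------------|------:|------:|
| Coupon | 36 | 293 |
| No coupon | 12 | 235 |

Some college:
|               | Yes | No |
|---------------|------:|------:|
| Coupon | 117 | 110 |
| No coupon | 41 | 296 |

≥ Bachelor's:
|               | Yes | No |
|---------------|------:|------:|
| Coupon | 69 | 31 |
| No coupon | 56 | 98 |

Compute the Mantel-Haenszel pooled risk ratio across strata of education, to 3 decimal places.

RR_MH = Σ(aᵢ·n₀ᵢ/nᵢ) / Σ(cᵢ·n₁ᵢ/nᵢ), with n₁ᵢ = aᵢ+bᵢ (exposed), n₀ᵢ = cᵢ+dᵢ (unexposed), nᵢ = n₁ᵢ+n₀ᵢ.
Stratum 1 (≤ High school): n₁ = 329, n₀ = 247, n = 576; a·n₀/n = 36·247/576 = 15.4375; c·n₁/n = 12·329/576 = 6.8542
Stratum 2 (Some college): n₁ = 227, n₀ = 337, n = 564; a·n₀/n = 117·337/564 = 69.9096; c·n₁/n = 41·227/564 = 16.5018
Stratum 3 (≥ Bachelor's): n₁ = 100, n₀ = 154, n = 254; a·n₀/n = 69·154/254 = 41.8346; c·n₁/n = 56·100/254 = 22.0472
RR_MH = (15.4375 + 69.9096 + 41.8346) / (6.8542 + 16.5018 + 22.0472) = 127.1817 / 45.4032 = 2.80116

2.801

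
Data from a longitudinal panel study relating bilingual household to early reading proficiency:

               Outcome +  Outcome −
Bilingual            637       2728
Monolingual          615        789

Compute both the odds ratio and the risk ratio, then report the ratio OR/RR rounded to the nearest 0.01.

0.69

Cells: a = 637, b = 2728, c = 615, d = 789.
OR = (637·789)/(2728·615) = 502593/1677720 = 0.29957
Risk in exposed = 637/3365 = 0.18930; risk in unexposed = 615/1404 = 0.43803; RR = 0.43216
OR/RR = 0.29957 / 0.43216 = 0.69319
The outcome is not rare, so the OR lies further from 1 than the RR.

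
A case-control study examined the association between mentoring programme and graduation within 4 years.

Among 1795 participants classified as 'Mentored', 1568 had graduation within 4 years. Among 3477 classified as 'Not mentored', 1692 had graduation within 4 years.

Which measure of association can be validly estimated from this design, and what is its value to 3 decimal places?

7.287

From the description: a = 1568, b = 227, c = 1692, d = 1785.
This is a case-control study: participants were sampled on outcome status, so risks in the source population cannot be estimated directly — relative risk is not valid here. The odds ratio is the appropriate measure.
OR = (a·d)/(b·c) = (1568 × 1785) / (227 × 1692) = 2798880 / 384084 = 7.28716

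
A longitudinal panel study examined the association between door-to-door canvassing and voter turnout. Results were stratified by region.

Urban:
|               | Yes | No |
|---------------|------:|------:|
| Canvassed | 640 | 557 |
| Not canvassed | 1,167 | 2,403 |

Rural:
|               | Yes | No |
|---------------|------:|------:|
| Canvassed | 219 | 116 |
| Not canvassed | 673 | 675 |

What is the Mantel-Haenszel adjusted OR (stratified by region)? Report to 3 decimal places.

2.246

OR_MH = Σ(aᵢdᵢ/nᵢ) / Σ(bᵢcᵢ/nᵢ), where nᵢ is the stratum total.
Stratum 1 (Urban): n = 4767; a·d/n = 640·2403/4767 = 322.6180; b·c/n = 557·1167/4767 = 136.3581
Stratum 2 (Rural): n = 1683; a·d/n = 219·675/1683 = 87.8342; b·c/n = 116·673/1683 = 46.3862
OR_MH = (322.6180 + 87.8342) / (136.3581 + 46.3862) = 410.4522 / 182.7443 = 2.24605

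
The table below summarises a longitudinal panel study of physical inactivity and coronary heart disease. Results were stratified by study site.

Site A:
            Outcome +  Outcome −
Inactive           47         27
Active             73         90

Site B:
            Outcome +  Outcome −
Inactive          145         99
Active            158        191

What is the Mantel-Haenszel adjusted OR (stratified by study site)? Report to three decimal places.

1.861

OR_MH = Σ(aᵢdᵢ/nᵢ) / Σ(bᵢcᵢ/nᵢ), where nᵢ is the stratum total.
Stratum 1 (Site A): n = 237; a·d/n = 47·90/237 = 17.8481; b·c/n = 27·73/237 = 8.3165
Stratum 2 (Site B): n = 593; a·d/n = 145·191/593 = 46.7032; b·c/n = 99·158/593 = 26.3777
OR_MH = (17.8481 + 46.7032) / (8.3165 + 26.3777) = 64.5513 / 34.6942 = 1.86058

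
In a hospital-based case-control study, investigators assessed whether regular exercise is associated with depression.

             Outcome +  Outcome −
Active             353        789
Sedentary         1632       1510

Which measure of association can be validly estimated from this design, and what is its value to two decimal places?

0.41

Cells: a = 353, b = 789, c = 1632, d = 1510.
This is a hospital-based case-control study: participants were sampled on outcome status, so risks in the source population cannot be estimated directly — relative risk is not valid here. The odds ratio is the appropriate measure.
OR = (a·d)/(b·c) = (353 × 1510) / (789 × 1632) = 533030 / 1287648 = 0.41396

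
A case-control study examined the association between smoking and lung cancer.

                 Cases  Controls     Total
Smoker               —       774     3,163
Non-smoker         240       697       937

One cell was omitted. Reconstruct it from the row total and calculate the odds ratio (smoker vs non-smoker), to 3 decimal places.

8.964

The missing cell is in the exposed row: 3163 − 774 = 2389.
So a = 2389, b = 774, c = 240, d = 697.
OR = (a·d)/(b·c) = (2389 × 697) / (774 × 240) = 1665133 / 185760 = 8.96389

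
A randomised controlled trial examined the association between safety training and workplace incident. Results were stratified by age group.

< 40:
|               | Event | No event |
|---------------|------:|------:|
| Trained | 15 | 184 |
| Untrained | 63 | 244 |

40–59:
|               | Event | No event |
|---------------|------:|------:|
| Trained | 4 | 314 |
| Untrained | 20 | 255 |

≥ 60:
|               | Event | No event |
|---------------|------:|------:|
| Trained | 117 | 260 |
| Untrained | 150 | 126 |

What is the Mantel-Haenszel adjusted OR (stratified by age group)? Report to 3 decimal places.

OR_MH = Σ(aᵢdᵢ/nᵢ) / Σ(bᵢcᵢ/nᵢ), where nᵢ is the stratum total.
Stratum 1 (< 40): n = 506; a·d/n = 15·244/506 = 7.2332; b·c/n = 184·63/506 = 22.9091
Stratum 2 (40–59): n = 593; a·d/n = 4·255/593 = 1.7201; b·c/n = 314·20/593 = 10.5902
Stratum 3 (≥ 60): n = 653; a·d/n = 117·126/653 = 22.5758; b·c/n = 260·150/653 = 59.7243
OR_MH = (7.2332 + 1.7201 + 22.5758) / (22.9091 + 10.5902 + 59.7243) = 31.5291 / 93.2237 = 0.33821

0.338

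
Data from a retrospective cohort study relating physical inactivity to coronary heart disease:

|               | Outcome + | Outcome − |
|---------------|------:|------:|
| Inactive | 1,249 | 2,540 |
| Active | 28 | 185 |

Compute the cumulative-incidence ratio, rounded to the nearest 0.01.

2.51

Cells: a = 1249, b = 2540, c = 28, d = 185.
Risk in exposed = 1249/3789 = 0.32964; risk in unexposed = 28/213 = 0.13146.
RR = 0.32964 / 0.13146 = 2.50761
The risk among the exposed is 2.51 times that among the unexposed.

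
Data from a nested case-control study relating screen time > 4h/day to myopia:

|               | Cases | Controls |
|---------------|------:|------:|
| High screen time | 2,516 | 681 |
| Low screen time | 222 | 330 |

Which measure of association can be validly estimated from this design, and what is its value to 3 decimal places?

Cells: a = 2516, b = 681, c = 222, d = 330.
This is a nested case-control study: participants were sampled on outcome status, so risks in the source population cannot be estimated directly — relative risk is not valid here. The odds ratio is the appropriate measure.
OR = (a·d)/(b·c) = (2516 × 330) / (681 × 222) = 830280 / 151182 = 5.49192

5.492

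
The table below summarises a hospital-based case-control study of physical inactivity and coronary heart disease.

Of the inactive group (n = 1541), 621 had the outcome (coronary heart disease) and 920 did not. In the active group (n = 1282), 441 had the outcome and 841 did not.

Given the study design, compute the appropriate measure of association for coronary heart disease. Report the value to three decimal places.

From the description: a = 621, b = 920, c = 441, d = 841.
This is a hospital-based case-control study: participants were sampled on outcome status, so risks in the source population cannot be estimated directly — relative risk is not valid here. The odds ratio is the appropriate measure.
OR = (a·d)/(b·c) = (621 × 841) / (920 × 441) = 522261 / 405720 = 1.28724

1.287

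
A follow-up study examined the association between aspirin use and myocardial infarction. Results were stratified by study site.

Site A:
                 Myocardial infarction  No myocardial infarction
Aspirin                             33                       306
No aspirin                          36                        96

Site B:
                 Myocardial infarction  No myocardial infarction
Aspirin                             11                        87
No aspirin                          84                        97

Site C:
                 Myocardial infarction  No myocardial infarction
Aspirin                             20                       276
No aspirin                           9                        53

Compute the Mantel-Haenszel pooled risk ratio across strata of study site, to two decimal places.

RR_MH = Σ(aᵢ·n₀ᵢ/nᵢ) / Σ(cᵢ·n₁ᵢ/nᵢ), with n₁ᵢ = aᵢ+bᵢ (exposed), n₀ᵢ = cᵢ+dᵢ (unexposed), nᵢ = n₁ᵢ+n₀ᵢ.
Stratum 1 (Site A): n₁ = 339, n₀ = 132, n = 471; a·n₀/n = 33·132/471 = 9.2484; c·n₁/n = 36·339/471 = 25.9108
Stratum 2 (Site B): n₁ = 98, n₀ = 181, n = 279; a·n₀/n = 11·181/279 = 7.1362; c·n₁/n = 84·98/279 = 29.5054
Stratum 3 (Site C): n₁ = 296, n₀ = 62, n = 358; a·n₀/n = 20·62/358 = 3.4637; c·n₁/n = 9·296/358 = 7.4413
RR_MH = (9.2484 + 7.1362 + 3.4637) / (25.9108 + 29.5054 + 7.4413) = 19.8483 / 62.8575 = 0.31577

0.32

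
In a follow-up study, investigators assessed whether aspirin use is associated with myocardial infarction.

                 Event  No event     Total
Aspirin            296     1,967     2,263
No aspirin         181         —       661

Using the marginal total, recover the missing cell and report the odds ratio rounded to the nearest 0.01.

0.40

The missing cell is in the unexposed row: 661 − 181 = 480.
So a = 296, b = 1967, c = 181, d = 480.
OR = (a·d)/(b·c) = (296 × 480) / (1967 × 181) = 142080 / 356027 = 0.39907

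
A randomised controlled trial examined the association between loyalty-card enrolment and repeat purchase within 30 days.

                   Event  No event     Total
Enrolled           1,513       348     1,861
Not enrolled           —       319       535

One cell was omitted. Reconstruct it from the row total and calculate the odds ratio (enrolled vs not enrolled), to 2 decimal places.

The missing cell is in the unexposed row: 535 − 319 = 216.
So a = 1513, b = 348, c = 216, d = 319.
OR = (a·d)/(b·c) = (1513 × 319) / (348 × 216) = 482647 / 75168 = 6.42091

6.42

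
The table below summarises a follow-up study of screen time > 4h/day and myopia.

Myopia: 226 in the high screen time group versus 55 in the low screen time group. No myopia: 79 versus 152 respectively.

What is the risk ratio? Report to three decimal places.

2.789

From the description: a = 226, b = 79, c = 55, d = 152.
Risk in exposed = 226/305 = 0.74098; risk in unexposed = 55/207 = 0.26570.
RR = 0.74098 / 0.26570 = 2.78879
The risk among the exposed is 2.79 times that among the unexposed.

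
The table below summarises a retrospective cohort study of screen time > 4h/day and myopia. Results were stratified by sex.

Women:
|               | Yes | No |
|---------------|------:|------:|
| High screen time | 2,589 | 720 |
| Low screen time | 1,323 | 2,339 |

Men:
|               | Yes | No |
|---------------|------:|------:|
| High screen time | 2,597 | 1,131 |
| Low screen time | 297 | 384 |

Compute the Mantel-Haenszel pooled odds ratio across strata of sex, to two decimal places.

5.14

OR_MH = Σ(aᵢdᵢ/nᵢ) / Σ(bᵢcᵢ/nᵢ), where nᵢ is the stratum total.
Stratum 1 (Women): n = 6971; a·d/n = 2589·2339/6971 = 868.6947; b·c/n = 720·1323/6971 = 136.6461
Stratum 2 (Men): n = 4409; a·d/n = 2597·384/4409 = 226.1846; b·c/n = 1131·297/4409 = 76.1867
OR_MH = (868.6947 + 226.1846) / (136.6461 + 76.1867) = 1094.8794 / 212.8328 = 5.14432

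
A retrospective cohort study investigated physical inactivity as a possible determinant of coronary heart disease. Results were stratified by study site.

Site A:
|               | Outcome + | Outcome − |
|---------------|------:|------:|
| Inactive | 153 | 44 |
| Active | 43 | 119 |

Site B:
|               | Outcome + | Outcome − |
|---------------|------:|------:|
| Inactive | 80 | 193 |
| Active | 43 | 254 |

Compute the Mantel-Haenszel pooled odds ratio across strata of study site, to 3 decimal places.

OR_MH = Σ(aᵢdᵢ/nᵢ) / Σ(bᵢcᵢ/nᵢ), where nᵢ is the stratum total.
Stratum 1 (Site A): n = 359; a·d/n = 153·119/359 = 50.7159; b·c/n = 44·43/359 = 5.2702
Stratum 2 (Site B): n = 570; a·d/n = 80·254/570 = 35.6491; b·c/n = 193·43/570 = 14.5596
OR_MH = (50.7159 + 35.6491) / (5.2702 + 14.5596) = 86.3650 / 19.8298 = 4.35530

4.355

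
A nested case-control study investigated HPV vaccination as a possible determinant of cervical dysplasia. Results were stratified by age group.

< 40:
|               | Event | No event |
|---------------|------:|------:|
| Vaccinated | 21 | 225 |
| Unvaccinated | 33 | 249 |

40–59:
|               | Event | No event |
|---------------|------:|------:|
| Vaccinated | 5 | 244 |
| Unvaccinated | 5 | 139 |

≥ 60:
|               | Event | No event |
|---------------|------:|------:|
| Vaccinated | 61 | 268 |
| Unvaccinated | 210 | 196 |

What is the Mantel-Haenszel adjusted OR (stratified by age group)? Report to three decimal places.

OR_MH = Σ(aᵢdᵢ/nᵢ) / Σ(bᵢcᵢ/nᵢ), where nᵢ is the stratum total.
Stratum 1 (< 40): n = 528; a·d/n = 21·249/528 = 9.9034; b·c/n = 225·33/528 = 14.0625
Stratum 2 (40–59): n = 393; a·d/n = 5·139/393 = 1.7684; b·c/n = 244·5/393 = 3.1043
Stratum 3 (≥ 60): n = 735; a·d/n = 61·196/735 = 16.2667; b·c/n = 268·210/735 = 76.5714
OR_MH = (9.9034 + 1.7684 + 16.2667) / (14.0625 + 3.1043 + 76.5714) = 27.9385 / 93.7383 = 0.29805

0.298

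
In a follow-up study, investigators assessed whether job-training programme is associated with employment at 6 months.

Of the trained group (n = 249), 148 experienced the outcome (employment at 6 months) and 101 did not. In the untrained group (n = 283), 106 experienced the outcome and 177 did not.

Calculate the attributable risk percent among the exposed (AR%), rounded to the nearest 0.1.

From the description: a = 148, b = 101, c = 106, d = 177.
Risk in exposed = 148/249 = 0.59438; risk in unexposed = 106/283 = 0.37456.
RR = 0.59438/0.37456 = 1.58688
AR% = (RR − 1)/RR × 100 = (1.58688 − 1)/1.58688 × 100 = 36.9831%

37.0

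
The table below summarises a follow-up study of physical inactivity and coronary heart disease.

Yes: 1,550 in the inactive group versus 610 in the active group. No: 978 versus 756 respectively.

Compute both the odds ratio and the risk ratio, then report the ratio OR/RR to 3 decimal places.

1.431

From the description: a = 1550, b = 978, c = 610, d = 756.
OR = (1550·756)/(978·610) = 1171800/596580 = 1.96420
Risk in exposed = 1550/2528 = 0.61313; risk in unexposed = 610/1366 = 0.44656; RR = 1.37302
OR/RR = 1.96420 / 1.37302 = 1.43057
The outcome is not rare, so the OR lies further from 1 than the RR.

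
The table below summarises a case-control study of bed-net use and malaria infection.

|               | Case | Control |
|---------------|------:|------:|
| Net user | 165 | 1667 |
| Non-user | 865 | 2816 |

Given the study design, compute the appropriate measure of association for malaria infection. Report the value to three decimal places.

0.322

Cells: a = 165, b = 1667, c = 865, d = 2816.
This is a case-control study: participants were sampled on outcome status, so risks in the source population cannot be estimated directly — relative risk is not valid here. The odds ratio is the appropriate measure.
OR = (a·d)/(b·c) = (165 × 2816) / (1667 × 865) = 464640 / 1441955 = 0.32223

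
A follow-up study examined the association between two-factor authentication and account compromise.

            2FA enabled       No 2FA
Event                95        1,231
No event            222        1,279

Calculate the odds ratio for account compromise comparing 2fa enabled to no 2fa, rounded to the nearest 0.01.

0.44

Reading the table with exposure as columns: a = 95 (2FA enabled, case), b = 222 (2FA enabled, non-case), c = 1231 (No 2FA, case), d = 1279.
OR = (a·d)/(b·c) = (95 × 1279) / (222 × 1231) = 121505 / 273282 = 0.44461
Exposure is associated with lower odds of account compromise (OR = 0.44 < 1).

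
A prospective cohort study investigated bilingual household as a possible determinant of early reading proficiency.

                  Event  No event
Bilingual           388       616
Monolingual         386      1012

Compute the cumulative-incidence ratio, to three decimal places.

1.400

Cells: a = 388, b = 616, c = 386, d = 1012.
Risk in exposed = 388/1004 = 0.38645; risk in unexposed = 386/1398 = 0.27611.
RR = 0.38645 / 0.27611 = 1.39964
The risk among the exposed is 1.40 times that among the unexposed.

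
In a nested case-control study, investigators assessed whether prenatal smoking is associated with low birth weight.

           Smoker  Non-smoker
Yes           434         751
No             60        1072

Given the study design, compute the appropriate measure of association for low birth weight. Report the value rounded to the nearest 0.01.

10.33

Reading the table with exposure as columns: a = 434 (Smoker, case), b = 60 (Smoker, non-case), c = 751 (Non-smoker, case), d = 1072.
This is a nested case-control study: participants were sampled on outcome status, so risks in the source population cannot be estimated directly — relative risk is not valid here. The odds ratio is the appropriate measure.
OR = (a·d)/(b·c) = (434 × 1072) / (60 × 751) = 465248 / 45060 = 10.32508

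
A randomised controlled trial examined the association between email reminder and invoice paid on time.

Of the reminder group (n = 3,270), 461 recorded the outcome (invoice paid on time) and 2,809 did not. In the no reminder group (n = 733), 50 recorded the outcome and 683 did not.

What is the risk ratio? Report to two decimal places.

From the description: a = 461, b = 2809, c = 50, d = 683.
Risk in exposed = 461/3270 = 0.14098; risk in unexposed = 50/733 = 0.06821.
RR = 0.14098 / 0.06821 = 2.06675
The risk among the exposed is 2.07 times that among the unexposed.

2.07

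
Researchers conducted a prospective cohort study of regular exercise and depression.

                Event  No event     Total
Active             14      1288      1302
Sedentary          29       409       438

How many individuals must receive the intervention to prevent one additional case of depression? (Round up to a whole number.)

19

Risk in treated group = 14/1302 = 0.01075; risk in control = 29/438 = 0.06621.
Absolute risk reduction = 0.06621 − 0.01075 = 0.05546
NNT = 1 / ARR = 1 / 0.05546 = 18.032 → round up → 19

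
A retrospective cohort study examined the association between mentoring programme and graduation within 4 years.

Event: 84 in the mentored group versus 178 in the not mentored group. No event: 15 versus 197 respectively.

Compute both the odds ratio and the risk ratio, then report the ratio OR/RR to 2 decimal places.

From the description: a = 84, b = 15, c = 178, d = 197.
OR = (84·197)/(15·178) = 16548/2670 = 6.19775
Risk in exposed = 84/99 = 0.84848; risk in unexposed = 178/375 = 0.47467; RR = 1.78754
OR/RR = 6.19775 / 1.78754 = 3.46720
The outcome is not rare, so the OR lies further from 1 than the RR.

3.47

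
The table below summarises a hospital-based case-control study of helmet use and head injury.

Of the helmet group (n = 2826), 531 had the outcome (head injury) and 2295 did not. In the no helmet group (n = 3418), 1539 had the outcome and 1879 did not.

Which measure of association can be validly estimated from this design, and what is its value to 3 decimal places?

From the description: a = 531, b = 2295, c = 1539, d = 1879.
This is a hospital-based case-control study: participants were sampled on outcome status, so risks in the source population cannot be estimated directly — relative risk is not valid here. The odds ratio is the appropriate measure.
OR = (a·d)/(b·c) = (531 × 1879) / (2295 × 1539) = 997749 / 3532005 = 0.28249

0.282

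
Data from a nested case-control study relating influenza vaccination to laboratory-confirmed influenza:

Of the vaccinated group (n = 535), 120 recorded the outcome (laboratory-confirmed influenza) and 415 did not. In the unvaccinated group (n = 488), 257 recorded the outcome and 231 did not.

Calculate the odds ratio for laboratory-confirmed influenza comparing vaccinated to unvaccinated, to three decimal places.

0.260

From the description: a = 120, b = 415, c = 257, d = 231.
OR = (a·d)/(b·c) = (120 × 231) / (415 × 257) = 27720 / 106655 = 0.25990
Exposure is associated with lower odds of laboratory-confirmed influenza (OR = 0.26 < 1).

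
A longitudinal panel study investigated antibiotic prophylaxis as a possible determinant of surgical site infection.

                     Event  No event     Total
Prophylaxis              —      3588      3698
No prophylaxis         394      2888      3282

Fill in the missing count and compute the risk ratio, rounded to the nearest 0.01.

The missing cell is in the exposed row: 3698 − 3588 = 110.
So a = 110, b = 3588, c = 394, d = 2888.
RR = [a/(a+b)] / [c/(c+d)] = (110/3698) / (394/3282) = 0.02975/0.12005 = 0.24778

0.25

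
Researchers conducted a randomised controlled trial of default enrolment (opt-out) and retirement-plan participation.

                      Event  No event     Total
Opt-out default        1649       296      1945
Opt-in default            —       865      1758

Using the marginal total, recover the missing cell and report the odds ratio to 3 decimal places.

5.396

The missing cell is in the unexposed row: 1758 − 865 = 893.
So a = 1649, b = 296, c = 893, d = 865.
OR = (a·d)/(b·c) = (1649 × 865) / (296 × 893) = 1426385 / 264328 = 5.39627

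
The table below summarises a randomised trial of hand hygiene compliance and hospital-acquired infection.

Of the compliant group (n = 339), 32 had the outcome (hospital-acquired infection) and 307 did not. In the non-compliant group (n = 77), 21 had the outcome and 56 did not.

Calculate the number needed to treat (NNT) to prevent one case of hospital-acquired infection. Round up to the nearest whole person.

6

Risk in treated group = 32/339 = 0.09440; risk in control = 21/77 = 0.27273.
Absolute risk reduction = 0.27273 − 0.09440 = 0.17833
NNT = 1 / ARR = 1 / 0.17833 = 5.608 → round up → 6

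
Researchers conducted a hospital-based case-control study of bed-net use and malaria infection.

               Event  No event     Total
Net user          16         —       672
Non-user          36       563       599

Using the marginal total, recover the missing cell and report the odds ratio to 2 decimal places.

The missing cell is in the exposed row: 672 − 16 = 656.
So a = 16, b = 656, c = 36, d = 563.
OR = (a·d)/(b·c) = (16 × 563) / (656 × 36) = 9008 / 23616 = 0.38144

0.38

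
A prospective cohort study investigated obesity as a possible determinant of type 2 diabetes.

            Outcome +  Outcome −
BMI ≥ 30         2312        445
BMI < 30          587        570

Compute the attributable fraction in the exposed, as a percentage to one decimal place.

39.5

Cells: a = 2312, b = 445, c = 587, d = 570.
Risk in exposed = 2312/2757 = 0.83859; risk in unexposed = 587/1157 = 0.50735.
RR = 0.83859/0.50735 = 1.65290
AR% = (RR − 1)/RR × 100 = (1.65290 − 1)/1.65290 × 100 = 39.5002%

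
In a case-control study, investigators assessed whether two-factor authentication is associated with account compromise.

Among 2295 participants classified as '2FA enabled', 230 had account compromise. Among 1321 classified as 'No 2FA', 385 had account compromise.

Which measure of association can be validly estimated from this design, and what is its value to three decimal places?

0.271

From the description: a = 230, b = 2065, c = 385, d = 936.
This is a case-control study: participants were sampled on outcome status, so risks in the source population cannot be estimated directly — relative risk is not valid here. The odds ratio is the appropriate measure.
OR = (a·d)/(b·c) = (230 × 936) / (2065 × 385) = 215280 / 795025 = 0.27078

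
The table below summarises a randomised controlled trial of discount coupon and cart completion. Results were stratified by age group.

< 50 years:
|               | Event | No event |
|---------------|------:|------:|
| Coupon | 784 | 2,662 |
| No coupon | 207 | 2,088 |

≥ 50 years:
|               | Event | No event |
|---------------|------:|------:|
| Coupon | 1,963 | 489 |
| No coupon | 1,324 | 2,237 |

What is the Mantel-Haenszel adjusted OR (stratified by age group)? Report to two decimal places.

OR_MH = Σ(aᵢdᵢ/nᵢ) / Σ(bᵢcᵢ/nᵢ), where nᵢ is the stratum total.
Stratum 1 (< 50 years): n = 5741; a·d/n = 784·2088/5741 = 285.1406; b·c/n = 2662·207/5741 = 95.9822
Stratum 2 (≥ 50 years): n = 6013; a·d/n = 1963·2237/6013 = 730.2895; b·c/n = 489·1324/6013 = 107.6727
OR_MH = (285.1406 + 730.2895) / (95.9822 + 107.6727) = 1015.4301 / 203.6549 = 4.98603

4.99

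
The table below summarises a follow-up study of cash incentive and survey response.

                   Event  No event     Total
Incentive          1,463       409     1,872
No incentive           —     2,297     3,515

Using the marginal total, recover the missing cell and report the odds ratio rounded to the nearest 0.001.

The missing cell is in the unexposed row: 3515 − 2297 = 1218.
So a = 1463, b = 409, c = 1218, d = 2297.
OR = (a·d)/(b·c) = (1463 × 2297) / (409 × 1218) = 3360511 / 498162 = 6.74582

6.746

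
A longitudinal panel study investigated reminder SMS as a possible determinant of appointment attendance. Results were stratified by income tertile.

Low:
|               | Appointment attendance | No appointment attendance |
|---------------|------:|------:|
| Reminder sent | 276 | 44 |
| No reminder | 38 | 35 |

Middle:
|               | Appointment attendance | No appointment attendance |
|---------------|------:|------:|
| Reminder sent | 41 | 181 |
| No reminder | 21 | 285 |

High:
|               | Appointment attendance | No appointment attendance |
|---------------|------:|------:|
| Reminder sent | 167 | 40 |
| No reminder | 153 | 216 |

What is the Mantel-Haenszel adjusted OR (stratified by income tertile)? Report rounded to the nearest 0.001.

OR_MH = Σ(aᵢdᵢ/nᵢ) / Σ(bᵢcᵢ/nᵢ), where nᵢ is the stratum total.
Stratum 1 (Low): n = 393; a·d/n = 276·35/393 = 24.5802; b·c/n = 44·38/393 = 4.2545
Stratum 2 (Middle): n = 528; a·d/n = 41·285/528 = 22.1307; b·c/n = 181·21/528 = 7.1989
Stratum 3 (High): n = 576; a·d/n = 167·216/576 = 62.6250; b·c/n = 40·153/576 = 10.6250
OR_MH = (24.5802 + 22.1307 + 62.6250) / (4.2545 + 7.1989 + 10.6250) = 109.3358 / 22.0783 = 4.95218

4.952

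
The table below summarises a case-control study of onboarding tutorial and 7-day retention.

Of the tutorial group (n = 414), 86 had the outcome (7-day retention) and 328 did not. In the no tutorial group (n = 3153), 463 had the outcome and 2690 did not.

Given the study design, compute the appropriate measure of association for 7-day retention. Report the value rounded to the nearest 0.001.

1.523

From the description: a = 86, b = 328, c = 463, d = 2690.
This is a case-control study: participants were sampled on outcome status, so risks in the source population cannot be estimated directly — relative risk is not valid here. The odds ratio is the appropriate measure.
OR = (a·d)/(b·c) = (86 × 2690) / (328 × 463) = 231340 / 151864 = 1.52334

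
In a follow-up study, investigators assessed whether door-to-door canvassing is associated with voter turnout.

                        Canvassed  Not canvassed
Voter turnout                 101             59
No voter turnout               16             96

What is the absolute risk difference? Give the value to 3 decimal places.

0.483

Reading the table with exposure as columns: a = 101 (Canvassed, case), b = 16 (Canvassed, non-case), c = 59 (Not canvassed, case), d = 96.
Risk in exposed = 101/117 = 0.863248; risk in unexposed = 59/155 = 0.380645.
Risk difference = 0.863248 − 0.380645 = 0.482603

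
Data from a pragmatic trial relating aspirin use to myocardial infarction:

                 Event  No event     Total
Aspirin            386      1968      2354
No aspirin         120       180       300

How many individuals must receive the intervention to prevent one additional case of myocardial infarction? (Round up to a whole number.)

Risk in treated group = 386/2354 = 0.16398; risk in control = 120/300 = 0.40000.
Absolute risk reduction = 0.40000 − 0.16398 = 0.23602
NNT = 1 / ARR = 1 / 0.23602 = 4.237 → round up → 5

5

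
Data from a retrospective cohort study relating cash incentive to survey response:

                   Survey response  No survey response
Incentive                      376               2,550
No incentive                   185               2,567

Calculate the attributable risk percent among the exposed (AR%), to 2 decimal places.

Cells: a = 376, b = 2550, c = 185, d = 2567.
Risk in exposed = 376/2926 = 0.12850; risk in unexposed = 185/2752 = 0.06722.
RR = 0.12850/0.06722 = 1.91157
AR% = (RR − 1)/RR × 100 = (1.91157 − 1)/1.91157 × 100 = 47.6870%

47.69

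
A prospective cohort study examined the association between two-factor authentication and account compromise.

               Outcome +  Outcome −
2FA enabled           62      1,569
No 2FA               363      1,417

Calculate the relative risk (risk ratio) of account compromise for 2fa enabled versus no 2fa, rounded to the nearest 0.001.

Cells: a = 62, b = 1569, c = 363, d = 1417.
Risk in exposed = 62/1631 = 0.03801; risk in unexposed = 363/1780 = 0.20393.
RR = 0.03801 / 0.20393 = 0.18640
The risk is 81% lower among the exposed than among the unexposed.

0.186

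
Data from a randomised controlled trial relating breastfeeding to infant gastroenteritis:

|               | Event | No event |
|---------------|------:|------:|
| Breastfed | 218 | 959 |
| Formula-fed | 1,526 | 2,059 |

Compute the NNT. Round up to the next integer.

Risk in treated group = 218/1177 = 0.18522; risk in control = 1526/3585 = 0.42566.
Absolute risk reduction = 0.42566 − 0.18522 = 0.24045
NNT = 1 / ARR = 1 / 0.24045 = 4.159 → round up → 5

5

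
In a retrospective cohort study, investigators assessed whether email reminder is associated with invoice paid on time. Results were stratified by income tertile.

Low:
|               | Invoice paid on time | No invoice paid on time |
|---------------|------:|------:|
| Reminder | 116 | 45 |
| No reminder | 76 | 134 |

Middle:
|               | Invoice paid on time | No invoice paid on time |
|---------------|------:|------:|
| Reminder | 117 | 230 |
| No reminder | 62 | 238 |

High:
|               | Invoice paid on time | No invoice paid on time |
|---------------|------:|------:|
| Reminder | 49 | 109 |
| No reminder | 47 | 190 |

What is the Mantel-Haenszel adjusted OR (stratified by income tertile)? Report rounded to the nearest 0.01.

2.45

OR_MH = Σ(aᵢdᵢ/nᵢ) / Σ(bᵢcᵢ/nᵢ), where nᵢ is the stratum total.
Stratum 1 (Low): n = 371; a·d/n = 116·134/371 = 41.8976; b·c/n = 45·76/371 = 9.2183
Stratum 2 (Middle): n = 647; a·d/n = 117·238/647 = 43.0386; b·c/n = 230·62/647 = 22.0402
Stratum 3 (High): n = 395; a·d/n = 49·190/395 = 23.5696; b·c/n = 109·47/395 = 12.9696
OR_MH = (41.8976 + 43.0386 + 23.5696) / (9.2183 + 22.0402 + 12.9696) = 108.5058 / 44.2281 = 2.45332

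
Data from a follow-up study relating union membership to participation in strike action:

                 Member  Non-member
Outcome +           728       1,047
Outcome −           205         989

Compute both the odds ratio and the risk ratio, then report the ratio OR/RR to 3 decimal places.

2.211

Reading the table with exposure as columns: a = 728 (Member, case), b = 205 (Member, non-case), c = 1047 (Non-member, case), d = 989.
OR = (728·989)/(205·1047) = 719992/214635 = 3.35449
Risk in exposed = 728/933 = 0.78028; risk in unexposed = 1047/2036 = 0.51424; RR = 1.51733
OR/RR = 3.35449 / 1.51733 = 2.21078
The outcome is not rare, so the OR lies further from 1 than the RR.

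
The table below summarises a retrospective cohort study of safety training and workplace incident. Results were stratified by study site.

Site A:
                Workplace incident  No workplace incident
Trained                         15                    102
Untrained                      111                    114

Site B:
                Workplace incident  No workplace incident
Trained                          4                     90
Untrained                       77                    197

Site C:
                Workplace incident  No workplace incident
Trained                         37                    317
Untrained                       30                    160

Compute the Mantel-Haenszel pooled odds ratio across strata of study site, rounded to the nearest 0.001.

OR_MH = Σ(aᵢdᵢ/nᵢ) / Σ(bᵢcᵢ/nᵢ), where nᵢ is the stratum total.
Stratum 1 (Site A): n = 342; a·d/n = 15·114/342 = 5.0000; b·c/n = 102·111/342 = 33.1053
Stratum 2 (Site B): n = 368; a·d/n = 4·197/368 = 2.1413; b·c/n = 90·77/368 = 18.8315
Stratum 3 (Site C): n = 544; a·d/n = 37·160/544 = 10.8824; b·c/n = 317·30/544 = 17.4816
OR_MH = (5.0000 + 2.1413 + 10.8824) / (33.1053 + 18.8315 + 17.4816) = 18.0237 / 69.4184 = 0.25964

0.260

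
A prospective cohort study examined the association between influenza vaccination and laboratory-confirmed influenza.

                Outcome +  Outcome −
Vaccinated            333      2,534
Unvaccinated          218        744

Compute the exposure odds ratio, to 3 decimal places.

Cells: a = 333, b = 2534, c = 218, d = 744.
OR = (a·d)/(b·c) = (333 × 744) / (2534 × 218) = 247752 / 552412 = 0.44849
Exposure is associated with lower odds of laboratory-confirmed influenza (OR = 0.45 < 1).

0.448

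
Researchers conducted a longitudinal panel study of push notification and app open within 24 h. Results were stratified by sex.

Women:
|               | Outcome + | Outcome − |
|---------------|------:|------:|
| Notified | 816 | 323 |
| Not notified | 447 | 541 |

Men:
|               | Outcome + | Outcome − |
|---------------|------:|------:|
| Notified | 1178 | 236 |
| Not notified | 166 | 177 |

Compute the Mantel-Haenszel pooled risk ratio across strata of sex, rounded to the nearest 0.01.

1.63

RR_MH = Σ(aᵢ·n₀ᵢ/nᵢ) / Σ(cᵢ·n₁ᵢ/nᵢ), with n₁ᵢ = aᵢ+bᵢ (exposed), n₀ᵢ = cᵢ+dᵢ (unexposed), nᵢ = n₁ᵢ+n₀ᵢ.
Stratum 1 (Women): n₁ = 1139, n₀ = 988, n = 2127; a·n₀/n = 816·988/2127 = 379.0353; c·n₁/n = 447·1139/2127 = 239.3667
Stratum 2 (Men): n₁ = 1414, n₀ = 343, n = 1757; a·n₀/n = 1178·343/1757 = 229.9681; c·n₁/n = 166·1414/1757 = 133.5936
RR_MH = (379.0353 + 229.9681) / (239.3667 + 133.5936) = 609.0034 / 372.9603 = 1.63289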